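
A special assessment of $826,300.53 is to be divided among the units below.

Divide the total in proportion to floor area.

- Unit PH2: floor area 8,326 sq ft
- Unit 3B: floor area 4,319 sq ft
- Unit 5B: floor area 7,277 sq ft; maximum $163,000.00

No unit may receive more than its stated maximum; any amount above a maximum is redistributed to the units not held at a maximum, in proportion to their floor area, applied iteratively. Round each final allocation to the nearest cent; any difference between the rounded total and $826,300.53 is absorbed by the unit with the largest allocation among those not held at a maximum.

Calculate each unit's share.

Unit PH2: $436,744.98 · Unit 3B: $226,555.55 · Unit 5B: $163,000.00

Total floor area = 19,922.
Proportional shares (ignoring caps): Unit PH2 345,335.7199; Unit 3B 179,138.2386; Unit 5B 301,826.5715.
Capped: Unit 5B ($163,000.00); balance $663,300.53 reallocated over remaining floor area 12,645.
Remaining shares: Unit PH2 436,744.9753 → $436,744.98; Unit 3B 226,555.5547 → $226,555.55.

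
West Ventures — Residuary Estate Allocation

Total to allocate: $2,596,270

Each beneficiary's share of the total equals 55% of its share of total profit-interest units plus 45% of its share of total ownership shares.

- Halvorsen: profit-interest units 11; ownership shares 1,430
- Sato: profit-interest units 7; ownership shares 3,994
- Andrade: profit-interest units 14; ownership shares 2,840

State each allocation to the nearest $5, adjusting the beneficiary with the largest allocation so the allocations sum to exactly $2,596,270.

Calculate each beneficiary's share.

Totals — profit-interest units 32, ownership shares 8,264.
Blended shares (55% profit-interest units + 45% ownership shares): Halvorsen 0.2669; Sato 0.3378; Andrade 0.3953.
Unrounded shares: Halvorsen 693,023.29; Sato 877,014.76; Andrade 1,026,231.95.
At nearest $5: Halvorsen $693,025; Sato $877,015; Andrade $1,026,230. Sum = $2,596,270.
Rounded total matches; no reconciliation needed.

Halvorsen: $693,025; Sato: $877,015; Andrade: $1,026,230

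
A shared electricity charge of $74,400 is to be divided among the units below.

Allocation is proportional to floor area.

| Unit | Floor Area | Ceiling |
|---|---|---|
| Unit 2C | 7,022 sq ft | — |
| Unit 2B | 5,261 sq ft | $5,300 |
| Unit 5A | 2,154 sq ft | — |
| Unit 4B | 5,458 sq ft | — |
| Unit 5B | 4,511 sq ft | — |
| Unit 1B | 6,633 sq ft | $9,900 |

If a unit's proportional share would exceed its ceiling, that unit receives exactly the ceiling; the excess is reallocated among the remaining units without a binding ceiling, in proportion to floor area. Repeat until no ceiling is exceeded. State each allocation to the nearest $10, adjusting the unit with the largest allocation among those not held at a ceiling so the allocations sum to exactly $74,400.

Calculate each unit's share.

Sum of floor area: 31,039.
Pro-rata shares before constraints: Unit 2C 16,831.62; Unit 2B 12,610.54; Unit 5A 5,163.10; Unit 4B 13,082.74; Unit 5B 10,812.80; Unit 1B 15,899.20.
Capped: Unit 2B ($5,300), Unit 1B ($9,900); remaining pool $59,200 reallocated over remaining floor area 19,145.
Remaining shares: Unit 2C 21,713.37 → $21,710; Unit 5A 6,660.58 → $6,660; Unit 4B 16,877.18 → $16,880; Unit 5B 13,948.87 → $13,950.

Unit 2C: $21,710; Unit 2B: $5,300; Unit 5A: $6,660; Unit 4B: $16,880; Unit 5B: $13,950; Unit 1B: $9,900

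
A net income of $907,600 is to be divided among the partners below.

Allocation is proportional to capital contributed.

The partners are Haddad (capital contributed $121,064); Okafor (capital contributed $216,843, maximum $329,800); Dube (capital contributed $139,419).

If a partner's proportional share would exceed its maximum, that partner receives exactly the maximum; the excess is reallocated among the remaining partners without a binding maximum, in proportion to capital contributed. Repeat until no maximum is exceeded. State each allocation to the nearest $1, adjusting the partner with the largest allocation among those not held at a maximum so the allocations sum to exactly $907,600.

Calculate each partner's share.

Total capital contributed = 477,326.
Pro-rata shares before constraints: Haddad 230,194.22; Okafor 412,310.89; Dube 265,094.89.
Capped: Okafor ($329,800); balance $577,800 reallocated over remaining capital contributed 260,483.
Remaining shares: Haddad 268,542.59 → $268,543; Dube 309,257.41 → $309,257.

Haddad: $268,543; Okafor: $329,800; Dube: $309,257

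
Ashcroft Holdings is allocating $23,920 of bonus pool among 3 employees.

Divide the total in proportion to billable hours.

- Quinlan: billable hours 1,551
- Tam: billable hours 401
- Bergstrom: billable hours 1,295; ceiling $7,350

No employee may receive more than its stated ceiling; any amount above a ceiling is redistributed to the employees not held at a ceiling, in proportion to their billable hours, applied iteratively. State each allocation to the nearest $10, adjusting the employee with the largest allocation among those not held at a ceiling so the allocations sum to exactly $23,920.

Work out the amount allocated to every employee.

Quinlan: $13,170 | Tam: $3,400 | Bergstrom: $7,350

Billable hours total: 3,247.
Pro-rata shares before constraints: Quinlan 11,425.91; Tam 2,954.09; Bergstrom 9,540.01.
Held at cap: Bergstrom ($7,350); remaining pool $16,570 reallocated over remaining billable hours 1,952.
Redistributed shares: Quinlan 13,166.02 → $13,170; Tam 3,403.98 → $3,400.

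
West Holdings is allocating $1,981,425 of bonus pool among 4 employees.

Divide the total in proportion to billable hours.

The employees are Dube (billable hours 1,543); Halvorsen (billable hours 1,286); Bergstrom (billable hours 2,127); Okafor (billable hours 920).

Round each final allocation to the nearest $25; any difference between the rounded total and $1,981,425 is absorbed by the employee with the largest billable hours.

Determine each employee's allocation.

Dube: $520,300 | Halvorsen: $433,650 | Bergstrom: $717,250 | Okafor: $310,225

Billable hours total: 1,543 + 1,286 + 2,127 + 920 = 5,876.
Pro-rata amounts: Dube 520,309.53; Halvorsen 433,647.47; Bergstrom 717,238.08; Okafor 310,229.92.
After rounding ($25): Dube $520,300; Halvorsen $433,650; Bergstrom $717,250; Okafor $310,225. Sum = $1,981,425.
Sum already equals the total — no adjustment.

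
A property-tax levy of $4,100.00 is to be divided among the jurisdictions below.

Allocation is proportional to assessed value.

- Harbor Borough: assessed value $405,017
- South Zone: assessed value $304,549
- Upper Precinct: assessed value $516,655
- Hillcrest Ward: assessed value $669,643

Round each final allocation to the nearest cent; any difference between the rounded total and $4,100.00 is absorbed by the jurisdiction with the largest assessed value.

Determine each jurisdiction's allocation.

Harbor Borough: $875.89; South Zone: $658.62; Upper Precinct: $1,117.32; Hillcrest Ward: $1,448.17

Combined assessed value = 405,017 + 304,549 + 516,655 + 669,643 = 1,895,864.
Unrounded shares: Harbor Borough 875.8907; South Zone 658.6184; Upper Precinct 1,117.3193; Hillcrest Ward 1,448.1715.
At nearest cent: Harbor Borough $875.89; South Zone $658.62; Upper Precinct $1,117.32; Hillcrest Ward $1,448.17. Sum = $4,100.00.
No rounding difference to absorb.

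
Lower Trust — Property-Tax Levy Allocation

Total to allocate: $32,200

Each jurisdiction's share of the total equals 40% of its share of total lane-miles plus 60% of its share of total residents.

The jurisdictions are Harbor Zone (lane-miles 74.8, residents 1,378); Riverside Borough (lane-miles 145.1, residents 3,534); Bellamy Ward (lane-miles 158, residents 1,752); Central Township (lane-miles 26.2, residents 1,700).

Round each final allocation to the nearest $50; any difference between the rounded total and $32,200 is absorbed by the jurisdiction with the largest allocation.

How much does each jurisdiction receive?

Lane-miles total 404.1; residents total 8,364.
Composite weights (40% lane-miles + 60% residents): Harbor Zone 0.1729; Riverside Borough 0.3971; Bellamy Ward 0.2821; Central Township 0.1479.
Proportional shares: Harbor Zone 5,567.16; Riverside Borough 12,788.00; Bellamy Ward 9,082.93; Central Township 4,761.91.
Rounded to nearest $50: Harbor Zone $5,550; Riverside Borough $12,800; Bellamy Ward $9,100; Central Township $4,750. Sum = $32,200.
Sum already equals the total — no adjustment.

Harbor Zone: $5,550; Riverside Borough: $12,800; Bellamy Ward: $9,100; Central Township: $4,750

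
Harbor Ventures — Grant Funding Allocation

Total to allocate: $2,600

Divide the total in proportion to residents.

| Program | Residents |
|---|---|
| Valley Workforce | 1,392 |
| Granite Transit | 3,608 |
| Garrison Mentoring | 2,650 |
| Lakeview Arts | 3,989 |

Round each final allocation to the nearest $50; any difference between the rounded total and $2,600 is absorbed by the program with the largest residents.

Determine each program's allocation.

Residents total: 1,392 + 3,608 + 2,650 + 3,989 = 11,639.
Unrounded shares: Valley Workforce 310.95; Granite Transit 805.98; Garrison Mentoring 591.98; Lakeview Arts 891.09.
At nearest $50: Valley Workforce $300; Granite Transit $800; Garrison Mentoring $600; Lakeview Arts $900. Sum = $2,600.
Rounded total matches; no reconciliation needed.

Valley Workforce: $300 | Granite Transit: $800 | Garrison Mentoring: $600 | Lakeview Arts: $900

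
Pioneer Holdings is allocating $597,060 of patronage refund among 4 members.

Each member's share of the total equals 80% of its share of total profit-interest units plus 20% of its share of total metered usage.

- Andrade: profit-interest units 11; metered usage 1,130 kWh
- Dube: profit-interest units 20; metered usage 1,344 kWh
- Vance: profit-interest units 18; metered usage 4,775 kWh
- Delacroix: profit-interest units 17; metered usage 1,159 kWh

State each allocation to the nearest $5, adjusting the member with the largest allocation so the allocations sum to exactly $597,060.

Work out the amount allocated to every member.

Andrade: $95,655; Dube: $163,830; Vance: $198,085; Delacroix: $139,490

Profit-interest units total 66; metered usage total 8,408.
Blended shares (80% profit-interest units + 20% metered usage): Andrade 0.1602; Dube 0.2744; Vance 0.3318; Delacroix 0.2336.
Unrounded shares: Andrade 95,656.47; Dube 163,829.56; Vance 198,083.09; Delacroix 139,490.88.
At nearest $5: Andrade $95,655; Dube $163,830; Vance $198,085; Delacroix $139,490. Sum = $597,060.
No rounding difference to absorb.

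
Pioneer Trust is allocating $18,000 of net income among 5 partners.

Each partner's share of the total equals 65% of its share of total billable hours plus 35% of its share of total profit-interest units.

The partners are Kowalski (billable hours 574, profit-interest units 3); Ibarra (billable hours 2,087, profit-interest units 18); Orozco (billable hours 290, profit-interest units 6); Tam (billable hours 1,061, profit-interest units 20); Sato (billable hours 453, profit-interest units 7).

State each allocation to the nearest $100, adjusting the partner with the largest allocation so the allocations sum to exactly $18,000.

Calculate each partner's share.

Kowalski: $1,900 | Ibarra: $7,500 | Orozco: $1,500 | Tam: $5,100 | Sato: $2,000

Totals — billable hours 4,465, profit-interest units 54.
Composite weights (65% billable hours + 35% profit-interest units): Kowalski 0.1030; Ibarra 0.4205; Orozco 0.0811; Tam 0.2841; Sato 0.1113.
Raw shares: Kowalski 1,854.10; Ibarra 7,568.73; Orozco 1,459.91; Tam 5,113.56; Sato 2,003.70.
After rounding ($100): Kowalski $1,900; Ibarra $7,600; Orozco $1,500; Tam $5,100; Sato $2,000. Sum = $18,100.
Difference $18,000 − $18,100 = −$100 applied to largest allocation (Ibarra): Ibarra becomes $7,500.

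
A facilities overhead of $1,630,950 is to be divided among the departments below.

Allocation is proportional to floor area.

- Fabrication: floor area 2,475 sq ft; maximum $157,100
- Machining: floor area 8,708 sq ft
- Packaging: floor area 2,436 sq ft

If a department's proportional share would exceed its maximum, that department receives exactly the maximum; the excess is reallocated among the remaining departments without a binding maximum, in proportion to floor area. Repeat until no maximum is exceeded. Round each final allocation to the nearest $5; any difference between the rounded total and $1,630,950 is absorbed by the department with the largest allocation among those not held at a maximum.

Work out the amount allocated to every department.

Fabrication: $157,100; Machining: $1,151,675; Packaging: $322,175

Floor area total: 13,619.
Proportional shares (ignoring caps): Fabrication 296,394.83; Machining 1,042,830.80; Packaging 291,724.37.
Capped: Fabrication ($157,100); residual $1,473,850 reallocated over remaining floor area 11,144.
Remaining shares: Machining 1,151,676.76 → $1,151,675; Packaging 322,173.24 → $322,175.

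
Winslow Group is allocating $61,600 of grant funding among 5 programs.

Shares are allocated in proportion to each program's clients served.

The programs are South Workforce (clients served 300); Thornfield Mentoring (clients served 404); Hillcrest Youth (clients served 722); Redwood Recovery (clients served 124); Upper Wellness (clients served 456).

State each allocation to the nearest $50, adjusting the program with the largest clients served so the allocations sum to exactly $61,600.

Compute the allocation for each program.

South Workforce: $9,200 · Thornfield Mentoring: $12,400 · Hillcrest Youth: $22,200 · Redwood Recovery: $3,800 · Upper Wellness: $14,000

Total clients served = 300 + 404 + 722 + 124 + 456 = 2,006.
Raw shares: South Workforce 9,212.36; Thornfield Mentoring 12,405.98; Hillcrest Youth 22,171.09; Redwood Recovery 3,807.78; Upper Wellness 14,002.79.
After rounding ($50): South Workforce $9,200; Thornfield Mentoring $12,400; Hillcrest Youth $22,150; Redwood Recovery $3,800; Upper Wellness $14,000. Sum = $61,550.
Difference $61,600 − $61,550 = +$50 applied to largest clients served (Hillcrest Youth): Hillcrest Youth becomes $22,200.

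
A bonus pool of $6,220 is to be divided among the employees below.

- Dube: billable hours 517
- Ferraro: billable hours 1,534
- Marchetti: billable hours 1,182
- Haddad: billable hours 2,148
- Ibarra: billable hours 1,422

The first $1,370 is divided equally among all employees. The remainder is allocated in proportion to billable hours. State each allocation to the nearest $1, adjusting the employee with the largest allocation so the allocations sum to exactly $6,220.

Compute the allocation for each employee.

First tranche $1,370 split equally: $274 each.
Remainder $4,850 by billable hours (total 6,803): Dube 368.58 → $369; Ferraro 1,093.62 → $1,094; Marchetti 842.67 → $843; Haddad 1,531.35 → $1,531; Ibarra 1,013.77 → $1,014.
Rounding difference −$1 on remainder applied to Haddad.
Totals: Dube $274 + $369 = $643; Ferraro $274 + $1,094 = $1,368; Marchetti $274 + $843 = $1,117; Haddad $274 + $1,530 = $1,804; Ibarra $274 + $1,014 = $1,288.

Dube: $643; Ferraro: $1,368; Marchetti: $1,117; Haddad: $1,804; Ibarra: $1,288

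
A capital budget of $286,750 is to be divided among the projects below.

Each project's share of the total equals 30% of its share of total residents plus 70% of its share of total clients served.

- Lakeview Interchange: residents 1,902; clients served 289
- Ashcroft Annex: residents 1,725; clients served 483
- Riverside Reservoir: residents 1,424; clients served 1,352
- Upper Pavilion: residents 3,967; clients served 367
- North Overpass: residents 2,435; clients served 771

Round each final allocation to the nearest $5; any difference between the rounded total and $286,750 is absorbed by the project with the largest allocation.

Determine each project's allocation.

Totals — residents 11,453, clients served 3,262.
Combined weights (30% residents + 70% clients served): Lakeview Interchange 0.1118; Ashcroft Annex 0.1488; Riverside Reservoir 0.3274; Upper Pavilion 0.1827; North Overpass 0.2292.
Unrounded shares: Lakeview Interchange 32,069.60; Ashcroft Annex 42,677.79; Riverside Reservoir 93,890.27; Upper Pavilion 52,379.76; North Overpass 65,732.58.
After rounding ($5): Lakeview Interchange $32,070; Ashcroft Annex $42,680; Riverside Reservoir $93,890; Upper Pavilion $52,380; North Overpass $65,735. Sum = $286,755.
Difference $286,750 − $286,755 = −$5 applied to largest allocation (Riverside Reservoir): Riverside Reservoir becomes $93,885.

Lakeview Interchange: $32,070 · Ashcroft Annex: $42,680 · Riverside Reservoir: $93,885 · Upper Pavilion: $52,380 · North Overpass: $65,735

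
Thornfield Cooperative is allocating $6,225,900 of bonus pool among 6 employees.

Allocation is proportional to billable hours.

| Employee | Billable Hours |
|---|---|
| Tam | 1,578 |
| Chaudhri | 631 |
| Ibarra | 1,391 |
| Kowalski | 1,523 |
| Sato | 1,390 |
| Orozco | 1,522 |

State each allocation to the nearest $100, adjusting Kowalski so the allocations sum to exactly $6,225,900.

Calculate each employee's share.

Sum of billable hours: 8,035.
Unrounded shares: Tam 1,578/8,035 × $6,225,900 = 1,222,709.42; Chaudhri 631/8,035 × $6,225,900 = 488,928.80; Ibarra 1,391/8,035 × $6,225,900 = 1,077,812.93; Kowalski 1,523/8,035 × $6,225,900 = 1,180,092.81; Sato 1,390/8,035 × $6,225,900 = 1,077,038.08; Orozco 1,522/8,035 × $6,225,900 = 1,179,317.96.
Rounded to nearest $100: Tam $1,222,700; Chaudhri $488,900; Ibarra $1,077,800; Kowalski $1,180,100; Sato $1,077,000; Orozco $1,179,300. Sum = $6,225,800.
Difference $6,225,900 − $6,225,800 = +$100 applied to Kowalski: Kowalski becomes $1,180,200.

Tam: $1,222,700 | Chaudhri: $488,900 | Ibarra: $1,077,800 | Kowalski: $1,180,200 | Sato: $1,077,000 | Orozco: $1,179,300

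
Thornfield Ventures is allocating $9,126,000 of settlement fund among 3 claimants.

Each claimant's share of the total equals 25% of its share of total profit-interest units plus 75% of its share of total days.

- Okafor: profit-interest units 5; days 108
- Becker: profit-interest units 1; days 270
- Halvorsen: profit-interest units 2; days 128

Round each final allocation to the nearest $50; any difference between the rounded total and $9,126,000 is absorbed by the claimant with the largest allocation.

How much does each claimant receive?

Totals — profit-interest units 8, days 506.
Blended shares (25% profit-interest units + 75% days): Okafor 0.3163; Becker 0.4314; Halvorsen 0.2522.
Unrounded shares: Okafor 2,886,818.92; Becker 3,937,391.06; Halvorsen 2,301,790.02.
After rounding ($50): Okafor $2,886,800; Becker $3,937,400; Halvorsen $2,301,800. Sum = $9,126,000.
No rounding difference to absorb.

Okafor: $2,886,800 | Becker: $3,937,400 | Halvorsen: $2,301,800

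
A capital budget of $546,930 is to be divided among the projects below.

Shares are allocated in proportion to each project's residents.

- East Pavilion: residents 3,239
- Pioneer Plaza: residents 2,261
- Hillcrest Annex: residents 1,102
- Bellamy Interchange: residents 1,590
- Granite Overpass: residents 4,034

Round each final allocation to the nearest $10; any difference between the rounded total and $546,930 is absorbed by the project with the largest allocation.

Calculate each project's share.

East Pavilion: $144,900 | Pioneer Plaza: $101,150 | Hillcrest Annex: $49,300 | Bellamy Interchange: $71,130 | Granite Overpass: $180,450

Residents total: 12,226.
Unrounded shares: East Pavilion 3,239/12,226 × $546,930 = 144,896.64; Pioneer Plaza 2,261/12,226 × $546,930 = 101,145.81; Hillcrest Annex 1,102/12,226 × $546,930 = 49,297.96; Bellamy Interchange 1,590/12,226 × $546,930 = 71,128.64; Granite Overpass 4,034/12,226 × $546,930 = 180,460.95.
At nearest $10: East Pavilion $144,900; Pioneer Plaza $101,150; Hillcrest Annex $49,300; Bellamy Interchange $71,130; Granite Overpass $180,460. Sum = $546,940.
Difference $546,930 − $546,940 = −$10 applied to largest allocation (Granite Overpass): Granite Overpass becomes $180,450.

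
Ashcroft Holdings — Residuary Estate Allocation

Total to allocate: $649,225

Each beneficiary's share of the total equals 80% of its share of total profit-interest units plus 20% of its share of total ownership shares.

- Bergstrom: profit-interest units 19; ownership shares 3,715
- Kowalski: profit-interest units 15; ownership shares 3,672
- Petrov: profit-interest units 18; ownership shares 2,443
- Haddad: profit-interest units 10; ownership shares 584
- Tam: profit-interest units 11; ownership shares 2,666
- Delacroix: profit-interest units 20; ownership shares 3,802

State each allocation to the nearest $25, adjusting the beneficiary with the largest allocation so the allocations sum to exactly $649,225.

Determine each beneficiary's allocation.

Bergstrom: $134,675 · Kowalski: $112,025 · Petrov: $119,325 · Haddad: $60,350 · Tam: $81,925 · Delacroix: $140,925

Profit-interest units total 93; ownership shares total 16,882.
Composite weights (80% profit-interest units + 20% ownership shares): Bergstrom 0.2075; Kowalski 0.1725; Petrov 0.1838; Haddad 0.0929; Tam 0.1262; Delacroix 0.2171.
Proportional shares: Bergstrom 134,683.18; Kowalski 112,013.52; Petrov 119,315.08; Haddad 60,339.05; Tam 81,937.12; Delacroix 140,937.05.
After rounding ($25): Bergstrom $134,675; Kowalski $112,025; Petrov $119,325; Haddad $60,350; Tam $81,925; Delacroix $140,925. Sum = $649,225.
No rounding difference to absorb.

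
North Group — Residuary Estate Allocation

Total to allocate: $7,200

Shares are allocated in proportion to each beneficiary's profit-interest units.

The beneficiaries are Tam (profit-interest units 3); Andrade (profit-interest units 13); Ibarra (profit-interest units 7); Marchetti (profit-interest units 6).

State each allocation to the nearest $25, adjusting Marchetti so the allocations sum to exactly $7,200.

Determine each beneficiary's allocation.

Tam: $750 · Andrade: $3,225 · Ibarra: $1,750 · Marchetti: $1,475

Total profit-interest units = 29.
Unrounded shares: Tam 3/29 × $7,200 = 744.83; Andrade 13/29 × $7,200 = 3,227.59; Ibarra 7/29 × $7,200 = 1,737.93; Marchetti 6/29 × $7,200 = 1,489.66.
At nearest $25: Tam $750; Andrade $3,225; Ibarra $1,750; Marchetti $1,500. Sum = $7,225.
Difference $7,200 − $7,225 = −$25 applied to Marchetti: Marchetti becomes $1,475.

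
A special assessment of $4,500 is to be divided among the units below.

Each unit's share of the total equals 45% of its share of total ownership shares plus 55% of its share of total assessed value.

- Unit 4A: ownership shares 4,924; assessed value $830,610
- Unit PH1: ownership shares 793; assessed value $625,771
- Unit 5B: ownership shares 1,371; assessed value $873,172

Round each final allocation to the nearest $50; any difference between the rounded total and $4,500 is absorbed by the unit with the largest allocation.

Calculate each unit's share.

Unit 4A: $2,300 | Unit PH1: $900 | Unit 5B: $1,300

Totals — ownership shares 7,088, assessed value 2,329,553.
Composite weights (45% ownership shares + 55% assessed value): Unit 4A 0.5087; Unit PH1 0.1981; Unit 5B 0.2932.
Pro-rata amounts: Unit 4A 2,289.23; Unit PH1 891.40; Unit 5B 1,319.38.
After rounding ($50): Unit 4A $2,300; Unit PH1 $900; Unit 5B $1,300. Sum = $4,500.
No rounding difference to absorb.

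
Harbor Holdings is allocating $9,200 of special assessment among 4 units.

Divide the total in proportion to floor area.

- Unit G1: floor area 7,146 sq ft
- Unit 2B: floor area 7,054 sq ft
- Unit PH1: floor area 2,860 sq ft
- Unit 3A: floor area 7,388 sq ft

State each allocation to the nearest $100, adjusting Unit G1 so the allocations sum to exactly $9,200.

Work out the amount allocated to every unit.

Unit G1: $2,600; Unit 2B: $2,700; Unit PH1: $1,100; Unit 3A: $2,800

Total floor area = 24,448.
Raw shares: Unit G1 7,146/24,448 × $9,200 = 2,689.10; Unit 2B 7,054/24,448 × $9,200 = 2,654.48; Unit PH1 2,860/24,448 × $9,200 = 1,076.24; Unit 3A 7,388/24,448 × $9,200 = 2,780.17.
Rounded to nearest $100: Unit G1 $2,700; Unit 2B $2,700; Unit PH1 $1,100; Unit 3A $2,800. Sum = $9,300.
Difference $9,200 − $9,300 = −$100 applied to Unit G1: Unit G1 becomes $2,600.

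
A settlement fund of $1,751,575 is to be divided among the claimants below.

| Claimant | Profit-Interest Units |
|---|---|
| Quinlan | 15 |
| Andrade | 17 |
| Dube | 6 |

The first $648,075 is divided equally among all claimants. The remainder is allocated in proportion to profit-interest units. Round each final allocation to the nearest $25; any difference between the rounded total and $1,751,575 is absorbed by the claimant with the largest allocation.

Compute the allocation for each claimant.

$648,075 shared equally gives $216,025 per claimant.
Remainder $1,103,500 by profit-interest units (total 38): Quinlan 435,592.11 → $435,600; Andrade 493,671.05 → $493,675; Dube 174,236.84 → $174,225.
Totals: Quinlan $216,025 + $435,600 = $651,625; Andrade $216,025 + $493,675 = $709,700; Dube $216,025 + $174,225 = $390,250.

Quinlan: $651,625 | Andrade: $709,700 | Dube: $390,250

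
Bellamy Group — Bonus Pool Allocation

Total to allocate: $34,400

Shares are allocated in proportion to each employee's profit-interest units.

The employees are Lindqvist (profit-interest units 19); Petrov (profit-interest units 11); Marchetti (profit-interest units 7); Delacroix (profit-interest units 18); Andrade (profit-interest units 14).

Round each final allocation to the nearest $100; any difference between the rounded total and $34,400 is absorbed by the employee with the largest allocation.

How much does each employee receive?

Total profit-interest units = 69.
Raw shares: Lindqvist 19/69 × $34,400 = 9,472.46; Petrov 11/69 × $34,400 = 5,484.06; Marchetti 7/69 × $34,400 = 3,489.86; Delacroix 18/69 × $34,400 = 8,973.91; Andrade 14/69 × $34,400 = 6,979.71.
Rounded to nearest $100: Lindqvist $9,500; Petrov $5,500; Marchetti $3,500; Delacroix $9,000; Andrade $7,000. Sum = $34,500.
Difference $34,400 − $34,500 = −$100 applied to largest allocation (Lindqvist): Lindqvist becomes $9,400.

Lindqvist: $9,400 | Petrov: $5,500 | Marchetti: $3,500 | Delacroix: $9,000 | Andrade: $7,000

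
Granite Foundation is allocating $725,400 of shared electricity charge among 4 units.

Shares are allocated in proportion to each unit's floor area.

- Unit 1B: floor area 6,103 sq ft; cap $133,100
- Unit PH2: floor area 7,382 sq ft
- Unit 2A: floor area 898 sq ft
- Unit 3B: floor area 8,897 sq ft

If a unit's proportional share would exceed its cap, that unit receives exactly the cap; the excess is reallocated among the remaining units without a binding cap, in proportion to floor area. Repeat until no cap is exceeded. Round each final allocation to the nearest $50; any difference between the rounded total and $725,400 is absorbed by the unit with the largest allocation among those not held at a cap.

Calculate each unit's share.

Unit 1B: $133,100 | Unit PH2: $254,550 | Unit 2A: $30,950 | Unit 3B: $306,800

Total floor area = 23,280.
Proportional shares (ignoring caps): Unit 1B 190,168.22; Unit PH2 230,021.60; Unit 2A 27,981.49; Unit 3B 277,228.69.
Cap binds for Unit 1B ($133,100); balance $592,300 reallocated over remaining floor area 17,177.
Redistributed shares: Unit PH2 254,547.28 → $254,550; Unit 2A 30,964.98 → $30,950; Unit 3B 306,787.75 → $306,800.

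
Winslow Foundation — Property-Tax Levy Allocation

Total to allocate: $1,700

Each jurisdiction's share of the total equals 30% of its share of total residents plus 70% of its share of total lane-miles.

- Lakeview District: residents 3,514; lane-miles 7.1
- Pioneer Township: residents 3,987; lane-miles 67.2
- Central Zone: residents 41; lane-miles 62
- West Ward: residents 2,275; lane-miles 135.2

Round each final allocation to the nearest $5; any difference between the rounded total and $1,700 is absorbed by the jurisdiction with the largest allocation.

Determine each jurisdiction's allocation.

Residents total 9,817; lane-miles total 271.5.
Combined weights (30% residents + 70% lane-miles): Lakeview District 0.1257; Pioneer Township 0.2951; Central Zone 0.1611; West Ward 0.4181.
Pro-rata amounts: Lakeview District 213.67; Pioneer Township 501.67; Central Zone 273.88; West Ward 710.78.
At nearest $5: Lakeview District $215; Pioneer Township $500; Central Zone $275; West Ward $710. Sum = $1,700.
Sum already equals the total — no adjustment.

Lakeview District: $215; Pioneer Township: $500; Central Zone: $275; West Ward: $710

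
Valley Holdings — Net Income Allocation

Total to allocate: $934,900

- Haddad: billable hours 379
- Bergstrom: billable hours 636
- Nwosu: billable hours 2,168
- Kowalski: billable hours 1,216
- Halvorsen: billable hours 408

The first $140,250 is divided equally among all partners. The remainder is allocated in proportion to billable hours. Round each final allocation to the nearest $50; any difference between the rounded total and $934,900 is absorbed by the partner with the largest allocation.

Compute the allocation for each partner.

Haddad: $90,700 | Bergstrom: $133,200 | Nwosu: $386,450 | Kowalski: $229,050 | Halvorsen: $95,500

First tranche $140,250 split equally: $28,050 each.
Remainder $794,650 by billable hours (total 4,807): Haddad 62,652.87 → $62,650; Bergstrom 105,137.80 → $105,150; Nwosu 358,394.26 → $358,400; Kowalski 201,018.18 → $201,000; Halvorsen 67,446.89 → $67,450.
Totals: Haddad $28,050 + $62,650 = $90,700; Bergstrom $28,050 + $105,150 = $133,200; Nwosu $28,050 + $358,400 = $386,450; Kowalski $28,050 + $201,000 = $229,050; Halvorsen $28,050 + $67,450 = $95,500.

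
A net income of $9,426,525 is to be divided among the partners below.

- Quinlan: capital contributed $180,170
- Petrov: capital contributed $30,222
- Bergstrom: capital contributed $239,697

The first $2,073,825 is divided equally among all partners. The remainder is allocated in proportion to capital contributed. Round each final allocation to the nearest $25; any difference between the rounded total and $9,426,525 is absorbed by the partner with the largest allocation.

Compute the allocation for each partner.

$2,073,825 shared equally gives $691,275 per partner.
Remainder $7,352,700 by capital contributed (total 450,089): Quinlan 2,943,275.57 → $2,943,275; Petrov 493,709.69 → $493,700; Bergstrom 3,915,714.74 → $3,915,725.
Totals: Quinlan $691,275 + $2,943,275 = $3,634,550; Petrov $691,275 + $493,700 = $1,184,975; Bergstrom $691,275 + $3,915,725 = $4,607,000.

Quinlan: $3,634,550; Petrov: $1,184,975; Bergstrom: $4,607,000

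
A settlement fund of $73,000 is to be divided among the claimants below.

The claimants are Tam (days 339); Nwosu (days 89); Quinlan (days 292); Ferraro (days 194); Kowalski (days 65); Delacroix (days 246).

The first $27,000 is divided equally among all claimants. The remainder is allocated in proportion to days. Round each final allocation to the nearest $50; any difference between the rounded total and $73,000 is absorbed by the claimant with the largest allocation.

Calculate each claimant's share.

Tam: $17,200 | Nwosu: $7,850 | Quinlan: $15,450 | Ferraro: $11,800 | Kowalski: $6,950 | Delacroix: $13,750

Equal tier: $27,000 ÷ 6 = $4,500 apiece.
Remainder $46,000 by days (total 1,225): Tam 12,729.80 → $12,750; Nwosu 3,342.04 → $3,350; Quinlan 10,964.90 → $10,950; Ferraro 7,284.90 → $7,300; Kowalski 2,440.82 → $2,450; Delacroix 9,237.55 → $9,250.
Rounding difference −$50 on remainder applied to Tam.
Totals: Tam $4,500 + $12,700 = $17,200; Nwosu $4,500 + $3,350 = $7,850; Quinlan $4,500 + $10,950 = $15,450; Ferraro $4,500 + $7,300 = $11,800; Kowalski $4,500 + $2,450 = $6,950; Delacroix $4,500 + $9,250 = $13,750.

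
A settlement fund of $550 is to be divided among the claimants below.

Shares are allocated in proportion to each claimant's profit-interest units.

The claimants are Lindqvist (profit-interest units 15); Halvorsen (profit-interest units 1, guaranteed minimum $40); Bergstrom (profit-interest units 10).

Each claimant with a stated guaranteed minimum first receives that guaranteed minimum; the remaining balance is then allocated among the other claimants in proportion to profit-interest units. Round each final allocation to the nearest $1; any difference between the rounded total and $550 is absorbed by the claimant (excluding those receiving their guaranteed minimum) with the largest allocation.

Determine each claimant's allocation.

Lindqvist: $306 · Halvorsen: $40 · Bergstrom: $204

Fund the minimums — Halvorsen $40. Remaining pool $510.
Remaining pool split over remaining profit-interest units 25: Lindqvist 306.00 → $306; Bergstrom 204.00 → $204.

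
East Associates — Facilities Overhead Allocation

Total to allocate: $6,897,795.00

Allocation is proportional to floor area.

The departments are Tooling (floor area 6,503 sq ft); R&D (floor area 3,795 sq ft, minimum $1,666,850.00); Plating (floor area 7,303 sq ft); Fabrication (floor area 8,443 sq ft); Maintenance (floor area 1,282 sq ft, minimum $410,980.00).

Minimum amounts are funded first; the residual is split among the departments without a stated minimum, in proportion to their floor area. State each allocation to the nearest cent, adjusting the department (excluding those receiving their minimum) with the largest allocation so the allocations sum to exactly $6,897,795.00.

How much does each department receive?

Fund the minimums — R&D $1,666,850.00; Maintenance $410,980.00. Remaining pool $4,819,965.00.
Remaining pool split over remaining floor area 22,249: Tooling 1,408,792.8624 → $1,408,792.86; Plating 1,582,102.7639 → $1,582,102.76; Fabrication 1,829,069.3737 → $1,829,069.37.
Rounding difference +$0.01 applied to Fabrication → $1,829,069.38.

Tooling: $1,408,792.86; R&D: $1,666,850.00; Plating: $1,582,102.76; Fabrication: $1,829,069.38; Maintenance: $410,980.00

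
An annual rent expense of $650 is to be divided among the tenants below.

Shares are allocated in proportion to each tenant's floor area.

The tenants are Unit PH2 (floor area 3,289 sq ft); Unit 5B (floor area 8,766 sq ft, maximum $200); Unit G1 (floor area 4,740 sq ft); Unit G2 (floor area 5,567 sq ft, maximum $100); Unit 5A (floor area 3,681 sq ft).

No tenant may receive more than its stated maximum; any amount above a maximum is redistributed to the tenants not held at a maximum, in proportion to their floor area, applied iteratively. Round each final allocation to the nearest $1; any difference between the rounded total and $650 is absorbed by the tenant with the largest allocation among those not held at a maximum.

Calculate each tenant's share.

Floor area total: 26,043.
Unconstrained shares: Unit PH2 82.09; Unit 5B 218.79; Unit G1 118.30; Unit G2 138.95; Unit 5A 91.87.
Capped: Unit 5B ($200), Unit G2 ($100); remaining pool $350 reallocated over remaining floor area 11,710.
Redistributed shares: Unit PH2 98.30 → $98; Unit G1 141.67 → $142; Unit 5A 110.02 → $110.

Unit PH2: $98 · Unit 5B: $200 · Unit G1: $142 · Unit G2: $100 · Unit 5A: $110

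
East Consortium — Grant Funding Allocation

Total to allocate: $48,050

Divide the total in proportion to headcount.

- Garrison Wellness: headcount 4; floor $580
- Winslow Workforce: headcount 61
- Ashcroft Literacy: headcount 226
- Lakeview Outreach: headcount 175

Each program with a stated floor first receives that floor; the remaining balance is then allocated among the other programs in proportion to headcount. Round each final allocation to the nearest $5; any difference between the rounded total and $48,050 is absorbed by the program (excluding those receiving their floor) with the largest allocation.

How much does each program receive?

Garrison Wellness: $580 · Winslow Workforce: $6,270 · Ashcroft Literacy: $23,220 · Lakeview Outreach: $17,980

Minimums first: Garrison Wellness $580. Remaining pool $47,470.
Remaining pool split over remaining headcount 462: Winslow Workforce 6,267.68 → $6,270; Ashcroft Literacy 23,221.26 → $23,220; Lakeview Outreach 17,981.06 → $17,980.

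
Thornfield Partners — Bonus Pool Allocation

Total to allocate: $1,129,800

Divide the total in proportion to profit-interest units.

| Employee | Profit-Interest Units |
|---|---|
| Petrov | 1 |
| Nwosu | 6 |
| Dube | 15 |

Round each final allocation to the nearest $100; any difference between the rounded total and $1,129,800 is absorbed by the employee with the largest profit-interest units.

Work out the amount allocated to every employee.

Sum of profit-interest units: 1 + 6 + 15 = 22.
Unrounded shares: Petrov 51,354.55; Nwosu 308,127.27; Dube 770,318.18.
At nearest $100: Petrov $51,400; Nwosu $308,100; Dube $770,300. Sum = $1,129,800.
Rounded total matches; no reconciliation needed.

Petrov: $51,400 | Nwosu: $308,100 | Dube: $770,300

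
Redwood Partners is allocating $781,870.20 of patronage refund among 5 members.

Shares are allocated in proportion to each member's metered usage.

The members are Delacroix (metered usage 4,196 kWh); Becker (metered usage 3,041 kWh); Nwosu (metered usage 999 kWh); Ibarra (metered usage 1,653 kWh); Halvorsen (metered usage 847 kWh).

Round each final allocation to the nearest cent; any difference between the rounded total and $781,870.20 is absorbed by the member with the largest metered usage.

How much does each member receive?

Delacroix: $305,581.91 | Becker: $221,466.77 | Nwosu: $72,754.13 | Ibarra: $120,382.96 | Halvorsen: $61,684.43

Combined metered usage = 4,196 + 3,041 + 999 + 1,653 + 847 = 10,736.
Pro-rata amounts: Delacroix 305,581.9075; Becker 221,466.7733; Nwosu 72,754.1291; Ibarra 120,382.9583; Halvorsen 61,684.4318.
Rounded to nearest cent: Delacroix $305,581.91; Becker $221,466.77; Nwosu $72,754.13; Ibarra $120,382.96; Halvorsen $61,684.43. Sum = $781,870.20.
Sum already equals the total — no adjustment.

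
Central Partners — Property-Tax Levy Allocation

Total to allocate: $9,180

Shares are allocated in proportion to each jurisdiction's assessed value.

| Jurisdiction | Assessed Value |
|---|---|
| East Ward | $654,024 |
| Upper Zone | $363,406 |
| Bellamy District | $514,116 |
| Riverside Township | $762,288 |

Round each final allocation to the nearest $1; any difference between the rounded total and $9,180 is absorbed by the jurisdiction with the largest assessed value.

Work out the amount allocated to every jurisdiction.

East Ward: $2,617 · Upper Zone: $1,454 · Bellamy District: $2,058 · Riverside Township: $3,051

Sum of assessed value: 654,024 + 363,406 + 514,116 + 762,288 = 2,293,834.
Unrounded shares: East Ward 2,617.43; Upper Zone 1,454.36; Bellamy District 2,057.51; Riverside Township 3,050.70.
Rounded to nearest $1: East Ward $2,617; Upper Zone $1,454; Bellamy District $2,058; Riverside Township $3,051. Sum = $9,180.
Sum already equals the total — no adjustment.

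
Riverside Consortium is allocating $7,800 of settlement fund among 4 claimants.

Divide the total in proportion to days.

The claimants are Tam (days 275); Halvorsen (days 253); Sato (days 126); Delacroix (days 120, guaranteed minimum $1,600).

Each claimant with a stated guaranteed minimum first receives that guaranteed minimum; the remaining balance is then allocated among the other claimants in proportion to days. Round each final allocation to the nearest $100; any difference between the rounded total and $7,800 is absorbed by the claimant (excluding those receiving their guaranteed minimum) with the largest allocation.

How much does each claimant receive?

Tam: $2,600 · Halvorsen: $2,400 · Sato: $1,200 · Delacroix: $1,600

Fund the minimums — Delacroix $1,600. Residual $6,200.
Residual split over remaining days 654: Tam 2,607.03 → $2,600; Halvorsen 2,398.47 → $2,400; Sato 1,194.50 → $1,200.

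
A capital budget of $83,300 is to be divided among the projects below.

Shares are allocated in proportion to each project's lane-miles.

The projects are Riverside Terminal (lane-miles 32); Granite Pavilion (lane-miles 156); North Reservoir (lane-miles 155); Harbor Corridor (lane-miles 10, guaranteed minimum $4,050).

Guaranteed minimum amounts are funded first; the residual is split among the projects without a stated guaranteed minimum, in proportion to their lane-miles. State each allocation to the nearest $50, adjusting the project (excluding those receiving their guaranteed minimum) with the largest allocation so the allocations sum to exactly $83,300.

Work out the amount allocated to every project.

Riverside Terminal: $7,400; Granite Pavilion: $36,050; North Reservoir: $35,800; Harbor Corridor: $4,050

Minimums first: Harbor Corridor $4,050. Remaining pool $79,250.
Remaining pool split over remaining lane-miles 343: Riverside Terminal 7,393.59 → $7,400; Granite Pavilion 36,043.73 → $36,050; North Reservoir 35,812.68 → $35,800.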